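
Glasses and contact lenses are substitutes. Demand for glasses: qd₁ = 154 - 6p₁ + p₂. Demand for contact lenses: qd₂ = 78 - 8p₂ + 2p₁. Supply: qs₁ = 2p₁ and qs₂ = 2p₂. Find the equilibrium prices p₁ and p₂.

p₁ = 809/39, p₂ = 466/39

Market 1: 154 - 6p₁ + p₂ = 2p₁ → 8p₁ - p₂ = 154.
Market 2: 10p₂ - 2p₁ = 78.
Eliminating p₂: 10×(1) + 1×(2) gives 78p₁ = 1618, so p₁ = 809/39.
Back-substitute into (2): p₂ = (78 + 2×809/39) / 10 = 466/39.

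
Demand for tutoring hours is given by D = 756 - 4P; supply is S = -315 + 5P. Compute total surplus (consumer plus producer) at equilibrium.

Total surplus = 17640

Equilibrium: 756 - 4P = -315 + 5P gives P* = 119, Q* = 280.
Demand choke price: P = 189; supply starts at P = 63.
CS = ½(189 − 119)(280) = 9800; PS = ½(119 − 63)(280) = 7840.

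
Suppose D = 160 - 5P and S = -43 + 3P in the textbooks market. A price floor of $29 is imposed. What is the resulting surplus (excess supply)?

Equilibrium price would be P* = 25.375, so the floor at 29 binds.
At P = 29: D = 15, S = 44.
Surplus = 44 − 15 = 29.

Surplus = 29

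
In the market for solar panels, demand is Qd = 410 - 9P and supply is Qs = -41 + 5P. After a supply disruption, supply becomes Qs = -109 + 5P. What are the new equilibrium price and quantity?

P' = 519/14, Q' = 1069/14

Original equilibrium: P* = 451/14, Q* = 1681/14.
New equilibrium: 410 - 9P = -109 + 5P, so 519 = 14P and P' = 519/14; Q' = 410 − 9(519/14) = 1069/14.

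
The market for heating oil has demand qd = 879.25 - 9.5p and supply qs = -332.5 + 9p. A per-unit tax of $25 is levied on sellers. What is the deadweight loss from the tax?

Deadweight loss = 106875/74

Pre-tax equilibrium: p* = 65.5, q* = 257.
Tax on sellers shifts supply to qs = -332.5 + 9(p − 25) = -557.5 + 9p.
879.25 - 9.5p = -557.5 + 9p gives buyer price pb = 5747/74; sellers receive ps = 5747/74 − 25 = 3897/74.
New quantity: q = 879.25 − 9.5(5747/74) = 5234/37.
DWL = ½ × 25 × (257 − 5234/37) = 106875/74.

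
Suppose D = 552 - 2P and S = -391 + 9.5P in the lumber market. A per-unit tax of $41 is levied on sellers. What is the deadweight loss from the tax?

Pre-tax equilibrium: P* = 82, Q* = 388.
Tax on sellers shifts supply to S = -391 + 9.5(P − 41) = -780.5 + 9.5P.
552 - 2P = -780.5 + 9.5P gives buyer price Pb = 2665/23; sellers receive Ps = 2665/23 − 41 = 1722/23.
New quantity: Q = 552 − 2(2665/23) = 7366/23.
DWL = ½ × 41 × (388 − 7366/23) = 31939/23.

Deadweight loss = 31939/23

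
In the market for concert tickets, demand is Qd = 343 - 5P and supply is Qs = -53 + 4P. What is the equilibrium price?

P* = 44

Set Qd = Qs: 343 - 5P = -53 + 4P.
396 = 9P, so P* = 44.
Q* = 343 − 5(44) = 123.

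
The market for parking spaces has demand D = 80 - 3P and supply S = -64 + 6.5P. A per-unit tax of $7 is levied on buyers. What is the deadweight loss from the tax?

Pre-tax equilibrium: P* = 288/19, Q* = 656/19.
Tax on buyers shifts demand to D = 80 − 3(P + 7) = 59 - 3P.
59 - 3P = -64 + 6.5P gives seller price Ps = 246/19; buyers pay Pb = 246/19 + 7 = 379/19.
New quantity: Q = 80 − 3(379/19) = 383/19.
DWL = ½ × 7 × (656/19 − 383/19) = 1911/38.

Deadweight loss = 1911/38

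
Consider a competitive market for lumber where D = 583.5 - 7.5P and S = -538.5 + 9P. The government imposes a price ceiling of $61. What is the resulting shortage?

Equilibrium price would be P* = 68, so the ceiling at 61 binds.
At P = 61: D = 583.5 − 7.5(61) = 126, S = -538.5 + 9(61) = 10.5.
Shortage = 126 − 10.5 = 115.5.

Shortage = 115.5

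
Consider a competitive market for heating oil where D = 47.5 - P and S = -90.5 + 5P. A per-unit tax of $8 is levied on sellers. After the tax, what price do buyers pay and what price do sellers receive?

Buyers pay 89/3, sellers receive 65/3

Pre-tax equilibrium: P* = 23, Q* = 24.5.
Tax on sellers shifts supply to S = -90.5 + 5(P − 8) = -130.5 + 5P.
47.5 - P = -130.5 + 5P gives buyer price Pb = 89/3; sellers receive Ps = 89/3 − 8 = 65/3.
New quantity: Q = 47.5 − 1(89/3) = 107/6.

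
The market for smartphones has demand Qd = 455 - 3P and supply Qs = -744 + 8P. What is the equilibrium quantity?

Q* = 128

Set Qd = Qs: 455 - 3P = -744 + 8P.
1199 = 11P, so P* = 109.
Q* = 455 − 3(109) = 128.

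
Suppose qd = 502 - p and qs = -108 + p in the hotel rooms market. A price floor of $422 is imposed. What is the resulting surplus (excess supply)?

Equilibrium price would be p* = 305, so the floor at 422 binds.
At p = 422: qd = 80, qs = 314.
Surplus = 314 − 80 = 234.

Surplus = 234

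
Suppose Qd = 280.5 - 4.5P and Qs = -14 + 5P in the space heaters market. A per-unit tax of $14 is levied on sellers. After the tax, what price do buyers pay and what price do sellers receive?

Buyers pay 729/19, sellers receive 463/19

Pre-tax equilibrium: P* = 31, Q* = 141.
Tax on sellers shifts supply to Qs = -14 + 5(P − 14) = -84 + 5P.
280.5 - 4.5P = -84 + 5P gives buyer price Pb = 729/19; sellers receive Ps = 729/19 − 14 = 463/19.
New quantity: Q = 280.5 − 4.5(729/19) = 2049/19.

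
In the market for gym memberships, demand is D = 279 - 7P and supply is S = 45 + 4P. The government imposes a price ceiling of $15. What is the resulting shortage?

Equilibrium price would be P* = 234/11, so the ceiling at 15 binds.
At P = 15: D = 279 − 7(15) = 174, S = 45 + 4(15) = 105.
Shortage = 174 − 105 = 69.

Shortage = 69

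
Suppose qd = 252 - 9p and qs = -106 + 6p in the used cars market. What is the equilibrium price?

Set qd = qs: 252 - 9p = -106 + 6p.
358 = 15p, so p* = 358/15.
q* = 252 − 9(358/15) = 37.2.

p* = 358/15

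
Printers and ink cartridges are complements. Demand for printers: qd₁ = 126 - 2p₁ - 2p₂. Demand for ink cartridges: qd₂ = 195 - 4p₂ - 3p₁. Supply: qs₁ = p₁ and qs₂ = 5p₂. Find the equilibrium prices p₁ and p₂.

p₁ = 248/7, p₂ = 69/7

Market 1: 126 - 2p₁ - 2p₂ = p₁ → 3p₁ + 2p₂ = 126.
Market 2: 9p₂ + 3p₁ = 195.
Eliminating p₂: 9×(1) − 2×(2) gives 21p₁ = 744, so p₁ = 248/7.
Back-substitute into (2): p₂ = (195 − 3×248/7) / 9 = 69/7.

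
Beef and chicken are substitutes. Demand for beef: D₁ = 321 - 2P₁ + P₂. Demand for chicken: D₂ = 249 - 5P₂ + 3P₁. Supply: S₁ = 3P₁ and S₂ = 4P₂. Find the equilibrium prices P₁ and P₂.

Market 1: 321 - 2P₁ + P₂ = 3P₁ → 5P₁ - P₂ = 321.
Market 2: 9P₂ - 3P₁ = 249.
Eliminating P₂: 9×(1) + 1×(2) gives 42P₁ = 3138, so P₁ = 523/7.
Back-substitute into (2): P₂ = (249 + 3×523/7) / 9 = 368/7.

P₁ = 523/7, P₂ = 368/7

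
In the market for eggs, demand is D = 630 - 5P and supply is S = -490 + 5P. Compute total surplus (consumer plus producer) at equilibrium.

Total surplus = 980

Equilibrium: 630 - 5P = -490 + 5P gives P* = 112, Q* = 70.
Demand choke price: P = 126; supply starts at P = 98.
CS = ½(126 − 112)(70) = 490; PS = ½(112 − 98)(70) = 490.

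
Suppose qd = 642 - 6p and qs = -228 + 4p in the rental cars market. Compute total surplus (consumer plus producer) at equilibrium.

Total surplus = 3000

Equilibrium: 642 - 6p = -228 + 4p gives p* = 87, q* = 120.
Demand choke price: p = 107; supply starts at p = 57.
CS = ½(107 − 87)(120) = 1200; PS = ½(87 − 57)(120) = 1800.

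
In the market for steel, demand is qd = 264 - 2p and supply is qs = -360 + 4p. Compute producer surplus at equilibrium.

Equilibrium: 264 - 2p = -360 + 4p gives p* = 104, q* = 56.
Supply starts at p = 90 (where qs = 0).
PS = ½(104 − 90)(56) = 392.

Producer surplus = 392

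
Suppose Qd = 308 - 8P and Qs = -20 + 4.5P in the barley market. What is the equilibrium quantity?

Set Qd = Qs: 308 - 8P = -20 + 4.5P.
328 = 12.5P, so P* = 26.24.
Q* = 308 − 8(26.24) = 98.08.

Q* = 98.08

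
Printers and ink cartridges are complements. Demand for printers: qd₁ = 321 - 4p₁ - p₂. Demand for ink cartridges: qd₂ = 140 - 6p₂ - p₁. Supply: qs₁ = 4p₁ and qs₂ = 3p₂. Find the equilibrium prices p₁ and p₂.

p₁ = 2749/71, p₂ = 799/71

Market 1: 321 - 4p₁ - p₂ = 4p₁ → 8p₁ + p₂ = 321.
Market 2: 9p₂ + p₁ = 140.
Eliminating p₂: 9×(1) − 1×(2) gives 71p₁ = 2749, so p₁ = 2749/71.
Back-substitute into (2): p₂ = (140 − 1×2749/71) / 9 = 799/71.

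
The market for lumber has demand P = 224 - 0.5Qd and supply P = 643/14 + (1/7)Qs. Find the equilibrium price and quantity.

P* = 85.5, Q* = 277

Set the two price expressions equal: 224 - 0.5Q = 643/14 + (1/7)Q.
2493/14 = (9/14)Q, so Q* = 277.
P* = 224 − (0.5)(277) = 85.5.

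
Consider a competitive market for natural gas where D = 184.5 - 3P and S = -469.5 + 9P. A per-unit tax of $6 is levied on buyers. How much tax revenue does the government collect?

Pre-tax equilibrium: P* = 54.5, Q* = 21.
Tax on buyers shifts demand to D = 184.5 − 3(P + 6) = 166.5 - 3P.
166.5 - 3P = -469.5 + 9P gives seller price Ps = 53; buyers pay Pb = 53 + 6 = 59.
New quantity: Q = 184.5 − 3(59) = 7.5.
Revenue = 6 × 7.5 = 45.

Tax revenue = 45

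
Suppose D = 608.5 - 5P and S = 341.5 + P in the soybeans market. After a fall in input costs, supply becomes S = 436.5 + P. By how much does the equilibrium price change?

ΔP = -95/6

Original equilibrium: P* = 44.5, Q* = 386.
New equilibrium: 608.5 - 5P = 436.5 + P, so 172 = 6P and P' = 86/3; Q' = 608.5 − 5(86/3) = 2791/6.
Change in price: 86/3 − 44.5 = -95/6.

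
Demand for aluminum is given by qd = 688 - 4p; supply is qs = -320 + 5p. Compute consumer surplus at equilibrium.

Consumer surplus = 7200

Equilibrium: 688 - 4p = -320 + 5p gives p* = 112, q* = 240.
Demand choke price (qd = 0): p = 172.
CS = ½(172 − 112)(240) = 7200.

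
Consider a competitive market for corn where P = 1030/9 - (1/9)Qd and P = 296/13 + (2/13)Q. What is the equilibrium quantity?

Set the two price expressions equal: 1030/9 - (1/9)Q = 296/13 + (2/13)Q.
10726/117 = (31/117)Q, so Q* = 346.
P* = 1030/9 − (1/9)(346) = 76.

Q* = 346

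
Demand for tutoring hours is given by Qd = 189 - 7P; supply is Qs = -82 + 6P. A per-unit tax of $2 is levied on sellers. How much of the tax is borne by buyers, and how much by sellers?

Buyers bear 12/13, sellers bear 14/13

Pre-tax equilibrium: P* = 271/13, Q* = 560/13.
Tax on sellers shifts supply to Qs = -82 + 6(P − 2) = -94 + 6P.
189 - 7P = -94 + 6P gives buyer price Pb = 283/13; sellers receive Ps = 283/13 − 2 = 257/13.
New quantity: Q = 189 − 7(283/13) = 476/13.
Buyer burden = 283/13 − 271/13 = 12/13; seller burden = 271/13 − 257/13 = 14/13.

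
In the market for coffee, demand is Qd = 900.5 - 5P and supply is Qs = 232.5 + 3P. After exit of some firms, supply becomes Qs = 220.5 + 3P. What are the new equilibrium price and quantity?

P' = 85, Q' = 475.5

Original equilibrium: P* = 83.5, Q* = 483.
New equilibrium: 900.5 - 5P = 220.5 + 3P, so 680 = 8P and P' = 85; Q' = 900.5 − 5(85) = 475.5.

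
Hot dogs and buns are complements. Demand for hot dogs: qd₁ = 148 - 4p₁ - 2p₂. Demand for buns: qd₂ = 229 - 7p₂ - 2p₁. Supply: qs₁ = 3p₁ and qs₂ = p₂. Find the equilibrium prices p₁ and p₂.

p₁ = 363/26, p₂ = 1307/52

Market 1: 148 - 4p₁ - 2p₂ = 3p₁ → 7p₁ + 2p₂ = 148.
Market 2: 8p₂ + 2p₁ = 229.
Eliminating p₂: 8×(1) − 2×(2) gives 52p₁ = 726, so p₁ = 363/26.
Back-substitute into (2): p₂ = (229 − 2×363/26) / 8 = 1307/52.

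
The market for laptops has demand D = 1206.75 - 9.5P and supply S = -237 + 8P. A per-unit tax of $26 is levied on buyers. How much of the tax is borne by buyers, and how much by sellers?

Pre-tax equilibrium: P* = 82.5, Q* = 423.
Tax on buyers shifts demand to D = 1206.75 − 9.5(P + 26) = 959.75 - 9.5P.
959.75 - 9.5P = -237 + 8P gives seller price Ps = 4787/70; buyers pay Pb = 4787/70 + 26 = 6607/70.
New quantity: Q = 1206.75 − 9.5(6607/70) = 10853/35.
Buyer burden = 6607/70 − 82.5 = 416/35; seller burden = 82.5 − 4787/70 = 494/35.

Buyers bear 416/35, sellers bear 494/35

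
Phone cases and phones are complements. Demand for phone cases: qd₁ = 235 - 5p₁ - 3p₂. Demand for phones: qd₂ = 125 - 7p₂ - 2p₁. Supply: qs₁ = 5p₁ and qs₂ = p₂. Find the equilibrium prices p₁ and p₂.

Market 1: 235 - 5p₁ - 3p₂ = 5p₁ → 10p₁ + 3p₂ = 235.
Market 2: 8p₂ + 2p₁ = 125.
Eliminating p₂: 8×(1) − 3×(2) gives 74p₁ = 1505, so p₁ = 1505/74.
Back-substitute into (2): p₂ = (125 − 2×1505/74) / 8 = 390/37.

p₁ = 1505/74, p₂ = 390/37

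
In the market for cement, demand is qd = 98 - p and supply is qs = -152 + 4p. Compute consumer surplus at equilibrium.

Equilibrium: 98 - p = -152 + 4p gives p* = 50, q* = 48.
Demand choke price (qd = 0): p = 98.
CS = ½(98 − 50)(48) = 1152.

Consumer surplus = 1152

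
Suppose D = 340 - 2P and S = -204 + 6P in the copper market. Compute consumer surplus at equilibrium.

Equilibrium: 340 - 2P = -204 + 6P gives P* = 68, Q* = 204.
Demand choke price (D = 0): P = 170.
CS = ½(170 − 68)(204) = 10404.

Consumer surplus = 10404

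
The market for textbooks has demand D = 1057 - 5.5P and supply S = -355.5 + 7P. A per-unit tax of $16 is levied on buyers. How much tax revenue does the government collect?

Tax revenue = 6179.52

Pre-tax equilibrium: P* = 113, Q* = 435.5.
Tax on buyers shifts demand to D = 1057 − 5.5(P + 16) = 969 - 5.5P.
969 - 5.5P = -355.5 + 7P gives seller price Ps = 105.96; buyers pay Pb = 105.96 + 16 = 121.96.
New quantity: Q = 1057 − 5.5(121.96) = 386.22.
Revenue = 16 × 386.22 = 6179.52.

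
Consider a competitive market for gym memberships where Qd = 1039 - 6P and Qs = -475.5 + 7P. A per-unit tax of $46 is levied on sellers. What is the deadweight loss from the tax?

Pre-tax equilibrium: P* = 116.5, Q* = 340.
Tax on sellers shifts supply to Qs = -475.5 + 7(P − 46) = -797.5 + 7P.
1039 - 6P = -797.5 + 7P gives buyer price Pb = 3673/26; sellers receive Ps = 3673/26 − 46 = 2477/26.
New quantity: Q = 1039 − 6(3673/26) = 2488/13.
DWL = ½ × 46 × (340 − 2488/13) = 44436/13.

Deadweight loss = 44436/13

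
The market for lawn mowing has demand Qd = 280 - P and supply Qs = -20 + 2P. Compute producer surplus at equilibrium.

Producer surplus = 8100

Equilibrium: 280 - P = -20 + 2P gives P* = 100, Q* = 180.
Supply starts at P = 10 (where Qs = 0).
PS = ½(100 − 10)(180) = 8100.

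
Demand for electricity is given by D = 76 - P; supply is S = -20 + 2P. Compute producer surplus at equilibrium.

Equilibrium: 76 - P = -20 + 2P gives P* = 32, Q* = 44.
Supply starts at P = 10 (where S = 0).
PS = ½(32 − 10)(44) = 484.

Producer surplus = 484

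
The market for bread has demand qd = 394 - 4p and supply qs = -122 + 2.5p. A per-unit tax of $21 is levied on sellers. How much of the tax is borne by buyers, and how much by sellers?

Buyers bear 105/13, sellers bear 168/13

Pre-tax equilibrium: p* = 1032/13, q* = 994/13.
Tax on sellers shifts supply to qs = -122 + 2.5(p − 21) = -174.5 + 2.5p.
394 - 4p = -174.5 + 2.5p gives buyer price pb = 1137/13; sellers receive ps = 1137/13 − 21 = 864/13.
New quantity: q = 394 − 4(1137/13) = 574/13.
Buyer burden = 1137/13 − 1032/13 = 105/13; seller burden = 1032/13 − 864/13 = 168/13.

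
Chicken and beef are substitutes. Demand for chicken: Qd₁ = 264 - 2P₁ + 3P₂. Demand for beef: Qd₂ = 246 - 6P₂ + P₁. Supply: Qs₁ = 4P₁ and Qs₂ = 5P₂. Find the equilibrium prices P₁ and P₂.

Market 1: 264 - 2P₁ + 3P₂ = 4P₁ → 6P₁ - 3P₂ = 264.
Market 2: 11P₂ - P₁ = 246.
Eliminating P₂: 11×(1) + 3×(2) gives 63P₁ = 3642, so P₁ = 1214/21.
Back-substitute into (2): P₂ = (246 + 1×1214/21) / 11 = 580/21.

P₁ = 1214/21, P₂ = 580/21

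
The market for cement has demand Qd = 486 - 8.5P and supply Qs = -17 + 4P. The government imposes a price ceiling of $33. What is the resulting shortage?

Shortage = 90.5

Equilibrium price would be P* = 40.24, so the ceiling at 33 binds.
At P = 33: Qd = 486 − 8.5(33) = 205.5, Qs = -17 + 4(33) = 115.
Shortage = 205.5 − 115 = 90.5.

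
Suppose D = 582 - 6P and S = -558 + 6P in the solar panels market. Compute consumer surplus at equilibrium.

Equilibrium: 582 - 6P = -558 + 6P gives P* = 95, Q* = 12.
Demand choke price (D = 0): P = 97.
CS = ½(97 − 95)(12) = 12.

Consumer surplus = 12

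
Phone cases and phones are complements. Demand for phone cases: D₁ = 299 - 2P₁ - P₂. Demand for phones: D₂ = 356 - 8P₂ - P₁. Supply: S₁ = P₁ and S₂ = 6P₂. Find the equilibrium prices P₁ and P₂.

Market 1: 299 - 2P₁ - P₂ = P₁ → 3P₁ + P₂ = 299.
Market 2: 14P₂ + P₁ = 356.
Eliminating P₂: 14×(1) − 1×(2) gives 41P₁ = 3830, so P₁ = 3830/41.
Back-substitute into (2): P₂ = (356 − 1×3830/41) / 14 = 769/41.

P₁ = 3830/41, P₂ = 769/41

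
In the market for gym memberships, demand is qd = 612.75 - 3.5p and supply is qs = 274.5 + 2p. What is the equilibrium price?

p* = 61.5

Set qd = qs: 612.75 - 3.5p = 274.5 + 2p.
338.25 = 5.5p, so p* = 61.5.
q* = 612.75 − 3.5(61.5) = 397.5.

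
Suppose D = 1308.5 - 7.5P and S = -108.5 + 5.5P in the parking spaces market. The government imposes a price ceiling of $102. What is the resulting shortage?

Shortage = 91

Equilibrium price would be P* = 109, so the ceiling at 102 binds.
At P = 102: D = 1308.5 − 7.5(102) = 543.5, S = -108.5 + 5.5(102) = 452.5.
Shortage = 543.5 − 452.5 = 91.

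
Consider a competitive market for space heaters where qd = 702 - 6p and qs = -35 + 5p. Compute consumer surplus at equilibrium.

Consumer surplus = 7500

Equilibrium: 702 - 6p = -35 + 5p gives p* = 67, q* = 300.
Demand choke price (qd = 0): p = 117.
CS = ½(117 − 67)(300) = 7500.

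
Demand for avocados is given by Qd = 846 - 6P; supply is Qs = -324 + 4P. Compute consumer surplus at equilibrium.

Consumer surplus = 1728

Equilibrium: 846 - 6P = -324 + 4P gives P* = 117, Q* = 144.
Demand choke price (Qd = 0): P = 141.
CS = ½(141 − 117)(144) = 1728.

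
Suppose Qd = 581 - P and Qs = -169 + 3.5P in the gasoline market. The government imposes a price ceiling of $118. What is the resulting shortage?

Shortage = 219

Equilibrium price would be P* = 500/3, so the ceiling at 118 binds.
At P = 118: Qd = 581 − 1(118) = 463, Qs = -169 + 3.5(118) = 244.
Shortage = 463 − 244 = 219.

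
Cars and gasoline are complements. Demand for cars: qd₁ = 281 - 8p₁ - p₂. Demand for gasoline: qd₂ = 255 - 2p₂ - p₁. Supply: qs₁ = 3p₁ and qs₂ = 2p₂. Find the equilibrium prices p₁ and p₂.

p₁ = 869/43, p₂ = 2524/43

Market 1: 281 - 8p₁ - p₂ = 3p₁ → 11p₁ + p₂ = 281.
Market 2: 4p₂ + p₁ = 255.
Eliminating p₂: 4×(1) − 1×(2) gives 43p₁ = 869, so p₁ = 869/43.
Back-substitute into (2): p₂ = (255 − 1×869/43) / 4 = 2524/43.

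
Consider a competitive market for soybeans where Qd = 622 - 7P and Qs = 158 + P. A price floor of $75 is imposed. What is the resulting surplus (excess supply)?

Surplus = 136

Equilibrium price would be P* = 58, so the floor at 75 binds.
At P = 75: Qd = 97, Qs = 233.
Surplus = 233 − 97 = 136.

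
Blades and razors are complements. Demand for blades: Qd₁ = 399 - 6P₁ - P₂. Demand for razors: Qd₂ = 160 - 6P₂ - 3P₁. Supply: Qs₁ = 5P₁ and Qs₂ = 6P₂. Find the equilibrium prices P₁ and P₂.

Market 1: 399 - 6P₁ - P₂ = 5P₁ → 11P₁ + P₂ = 399.
Market 2: 12P₂ + 3P₁ = 160.
Eliminating P₂: 12×(1) − 1×(2) gives 129P₁ = 4628, so P₁ = 4628/129.
Back-substitute into (2): P₂ = (160 − 3×4628/129) / 12 = 563/129.

P₁ = 4628/129, P₂ = 563/129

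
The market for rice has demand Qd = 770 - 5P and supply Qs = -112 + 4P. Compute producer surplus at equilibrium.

Producer surplus = 9800

Equilibrium: 770 - 5P = -112 + 4P gives P* = 98, Q* = 280.
Supply starts at P = 28 (where Qs = 0).
PS = ½(98 − 28)(280) = 9800.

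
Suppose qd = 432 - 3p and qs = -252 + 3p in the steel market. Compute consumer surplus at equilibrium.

Consumer surplus = 1350

Equilibrium: 432 - 3p = -252 + 3p gives p* = 114, q* = 90.
Demand choke price (qd = 0): p = 144.
CS = ½(144 − 114)(90) = 1350.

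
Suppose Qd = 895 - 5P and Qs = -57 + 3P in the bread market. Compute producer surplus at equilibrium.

Producer surplus = 15000

Equilibrium: 895 - 5P = -57 + 3P gives P* = 119, Q* = 300.
Supply starts at P = 19 (where Qs = 0).
PS = ½(119 − 19)(300) = 15000.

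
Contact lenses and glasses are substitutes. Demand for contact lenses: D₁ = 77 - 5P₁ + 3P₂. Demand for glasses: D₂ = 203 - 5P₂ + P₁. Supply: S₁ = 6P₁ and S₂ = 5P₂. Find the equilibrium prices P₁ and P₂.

P₁ = 1379/107, P₂ = 2310/107

Market 1: 77 - 5P₁ + 3P₂ = 6P₁ → 11P₁ - 3P₂ = 77.
Market 2: 10P₂ - P₁ = 203.
Eliminating P₂: 10×(1) + 3×(2) gives 107P₁ = 1379, so P₁ = 1379/107.
Back-substitute into (2): P₂ = (203 + 1×1379/107) / 10 = 2310/107.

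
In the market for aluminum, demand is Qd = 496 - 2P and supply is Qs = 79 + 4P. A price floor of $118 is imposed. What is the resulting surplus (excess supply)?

Surplus = 291

Equilibrium price would be P* = 69.5, so the floor at 118 binds.
At P = 118: Qd = 260, Qs = 551.
Surplus = 551 − 260 = 291.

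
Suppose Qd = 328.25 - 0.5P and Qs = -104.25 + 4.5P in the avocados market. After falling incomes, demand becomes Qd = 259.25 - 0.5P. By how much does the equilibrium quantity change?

ΔQ = -62.1

Original equilibrium: P* = 86.5, Q* = 285.
New equilibrium: 259.25 - 0.5P = -104.25 + 4.5P, so 363.5 = 5P and P' = 72.7; Q' = 259.25 − 0.5(72.7) = 222.9.
Change in quantity: 222.9 − 285 = -62.1.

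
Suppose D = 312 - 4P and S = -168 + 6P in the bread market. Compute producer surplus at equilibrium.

Producer surplus = 1200

Equilibrium: 312 - 4P = -168 + 6P gives P* = 48, Q* = 120.
Supply starts at P = 28 (where S = 0).
PS = ½(48 − 28)(120) = 1200.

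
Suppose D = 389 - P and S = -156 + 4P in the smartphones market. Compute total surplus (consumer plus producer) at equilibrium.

Total surplus = 49000

Equilibrium: 389 - P = -156 + 4P gives P* = 109, Q* = 280.
Demand choke price: P = 389; supply starts at P = 39.
CS = ½(389 − 109)(280) = 39200; PS = ½(109 − 39)(280) = 9800.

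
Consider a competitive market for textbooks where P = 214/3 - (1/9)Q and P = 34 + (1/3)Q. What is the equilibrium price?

P* = 62

Set the two price expressions equal: 214/3 - (1/9)Q = 34 + (1/3)Q.
112/3 = (4/9)Q, so Q* = 84.
P* = 214/3 − (1/9)(84) = 62.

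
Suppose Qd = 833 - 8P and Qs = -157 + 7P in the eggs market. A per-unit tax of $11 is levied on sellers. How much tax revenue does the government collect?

Pre-tax equilibrium: P* = 66, Q* = 305.
Tax on sellers shifts supply to Qs = -157 + 7(P − 11) = -234 + 7P.
833 - 8P = -234 + 7P gives buyer price Pb = 1067/15; sellers receive Ps = 1067/15 − 11 = 902/15.
New quantity: Q = 833 − 8(1067/15) = 3959/15.
Revenue = 11 × 3959/15 = 43549/15.

Tax revenue = 43549/15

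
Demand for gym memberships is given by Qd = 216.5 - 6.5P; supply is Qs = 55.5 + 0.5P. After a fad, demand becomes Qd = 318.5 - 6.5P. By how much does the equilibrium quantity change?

Original equilibrium: P* = 23, Q* = 67.
New equilibrium: 318.5 - 6.5P = 55.5 + 0.5P, so 263 = 7P and P' = 263/7; Q' = 318.5 − 6.5(263/7) = 520/7.
Change in quantity: 520/7 − 67 = 51/7.

ΔQ = 51/7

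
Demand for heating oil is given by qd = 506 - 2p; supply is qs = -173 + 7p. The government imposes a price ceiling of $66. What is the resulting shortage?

Equilibrium price would be p* = 679/9, so the ceiling at 66 binds.
At p = 66: qd = 506 − 2(66) = 374, qs = -173 + 7(66) = 289.
Shortage = 374 − 289 = 85.

Shortage = 85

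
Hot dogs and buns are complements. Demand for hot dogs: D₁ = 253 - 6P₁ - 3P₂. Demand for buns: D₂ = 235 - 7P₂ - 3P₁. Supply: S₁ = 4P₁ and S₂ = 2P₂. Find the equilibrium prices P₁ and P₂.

P₁ = 524/27, P₂ = 1591/81

Market 1: 253 - 6P₁ - 3P₂ = 4P₁ → 10P₁ + 3P₂ = 253.
Market 2: 9P₂ + 3P₁ = 235.
Eliminating P₂: 9×(1) − 3×(2) gives 81P₁ = 1572, so P₁ = 524/27.
Back-substitute into (2): P₂ = (235 − 3×524/27) / 9 = 1591/81.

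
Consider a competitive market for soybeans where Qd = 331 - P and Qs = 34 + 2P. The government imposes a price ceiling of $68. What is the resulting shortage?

Equilibrium price would be P* = 99, so the ceiling at 68 binds.
At P = 68: Qd = 331 − 1(68) = 263, Qs = 34 + 2(68) = 170.
Shortage = 263 − 170 = 93.

Shortage = 93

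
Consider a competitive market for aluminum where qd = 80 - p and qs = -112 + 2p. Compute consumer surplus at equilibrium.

Consumer surplus = 128

Equilibrium: 80 - p = -112 + 2p gives p* = 64, q* = 16.
Demand choke price (qd = 0): p = 80.
CS = ½(80 − 64)(16) = 128.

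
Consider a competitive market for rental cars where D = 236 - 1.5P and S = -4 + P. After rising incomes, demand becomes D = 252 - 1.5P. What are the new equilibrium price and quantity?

Original equilibrium: P* = 96, Q* = 92.
New equilibrium: 252 - 1.5P = -4 + P, so 256 = 2.5P and P' = 102.4; Q' = 252 − 1.5(102.4) = 98.4.

P' = 102.4, Q' = 98.4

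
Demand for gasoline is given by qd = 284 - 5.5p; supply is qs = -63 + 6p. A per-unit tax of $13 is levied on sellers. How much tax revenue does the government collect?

Pre-tax equilibrium: p* = 694/23, q* = 2715/23.
Tax on sellers shifts supply to qs = -63 + 6(p − 13) = -141 + 6p.
284 - 5.5p = -141 + 6p gives buyer price pb = 850/23; sellers receive ps = 850/23 − 13 = 551/23.
New quantity: q = 284 − 5.5(850/23) = 1857/23.
Revenue = 13 × 1857/23 = 24141/23.

Tax revenue = 24141/23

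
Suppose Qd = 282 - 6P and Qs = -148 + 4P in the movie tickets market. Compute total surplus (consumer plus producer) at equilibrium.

Equilibrium: 282 - 6P = -148 + 4P gives P* = 43, Q* = 24.
Demand choke price: P = 47; supply starts at P = 37.
CS = ½(47 − 43)(24) = 48; PS = ½(43 − 37)(24) = 72.

Total surplus = 120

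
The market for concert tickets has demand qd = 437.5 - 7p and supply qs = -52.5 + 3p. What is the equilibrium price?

p* = 49

Set qd = qs: 437.5 - 7p = -52.5 + 3p.
490 = 10p, so p* = 49.
q* = 437.5 − 7(49) = 94.5.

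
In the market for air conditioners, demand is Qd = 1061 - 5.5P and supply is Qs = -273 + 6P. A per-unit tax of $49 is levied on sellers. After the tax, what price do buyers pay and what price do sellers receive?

Pre-tax equilibrium: P* = 116, Q* = 423.
Tax on sellers shifts supply to Qs = -273 + 6(P − 49) = -567 + 6P.
1061 - 5.5P = -567 + 6P gives buyer price Pb = 3256/23; sellers receive Ps = 3256/23 − 49 = 2129/23.
New quantity: Q = 1061 − 5.5(3256/23) = 6495/23.

Buyers pay 3256/23, sellers receive 2129/23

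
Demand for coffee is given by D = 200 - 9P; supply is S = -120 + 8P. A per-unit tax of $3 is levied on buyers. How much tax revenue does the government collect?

Tax revenue = 912/17

Pre-tax equilibrium: P* = 320/17, Q* = 520/17.
Tax on buyers shifts demand to D = 200 − 9(P + 3) = 173 - 9P.
173 - 9P = -120 + 8P gives seller price Ps = 293/17; buyers pay Pb = 293/17 + 3 = 344/17.
New quantity: Q = 200 − 9(344/17) = 304/17.
Revenue = 3 × 304/17 = 912/17.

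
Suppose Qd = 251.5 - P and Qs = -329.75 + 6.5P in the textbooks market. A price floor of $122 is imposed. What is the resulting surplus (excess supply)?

Equilibrium price would be P* = 77.5, so the floor at 122 binds.
At P = 122: Qd = 129.5, Qs = 463.25.
Surplus = 463.25 − 129.5 = 333.75.

Surplus = 333.75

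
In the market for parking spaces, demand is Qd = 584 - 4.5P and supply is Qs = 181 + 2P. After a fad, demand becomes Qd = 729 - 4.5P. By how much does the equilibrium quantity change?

Original equilibrium: P* = 62, Q* = 305.
New equilibrium: 729 - 4.5P = 181 + 2P, so 548 = 6.5P and P' = 1096/13; Q' = 729 − 4.5(1096/13) = 4545/13.
Change in quantity: 4545/13 − 305 = 580/13.

ΔQ = 580/13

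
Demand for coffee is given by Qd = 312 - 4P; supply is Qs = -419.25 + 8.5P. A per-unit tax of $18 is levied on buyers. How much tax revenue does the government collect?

Tax revenue = 522.72

Pre-tax equilibrium: P* = 58.5, Q* = 78.
Tax on buyers shifts demand to Qd = 312 − 4(P + 18) = 240 - 4P.
240 - 4P = -419.25 + 8.5P gives seller price Ps = 52.74; buyers pay Pb = 52.74 + 18 = 70.74.
New quantity: Q = 312 − 4(70.74) = 29.04.
Revenue = 18 × 29.04 = 522.72.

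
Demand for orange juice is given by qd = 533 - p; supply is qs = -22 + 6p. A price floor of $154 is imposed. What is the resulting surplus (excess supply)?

Equilibrium price would be p* = 555/7, so the floor at 154 binds.
At p = 154: qd = 379, qs = 902.
Surplus = 902 − 379 = 523.

Surplus = 523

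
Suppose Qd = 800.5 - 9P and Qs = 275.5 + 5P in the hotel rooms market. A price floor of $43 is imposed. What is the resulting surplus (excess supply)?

Equilibrium price would be P* = 37.5, so the floor at 43 binds.
At P = 43: Qd = 413.5, Qs = 490.5.
Surplus = 490.5 − 413.5 = 77.

Surplus = 77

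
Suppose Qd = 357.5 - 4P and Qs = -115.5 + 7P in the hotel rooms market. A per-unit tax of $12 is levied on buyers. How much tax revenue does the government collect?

Tax revenue = 20454/11

Pre-tax equilibrium: P* = 43, Q* = 185.5.
Tax on buyers shifts demand to Qd = 357.5 − 4(P + 12) = 309.5 - 4P.
309.5 - 4P = -115.5 + 7P gives seller price Ps = 425/11; buyers pay Pb = 425/11 + 12 = 557/11.
New quantity: Q = 357.5 − 4(557/11) = 3409/22.
Revenue = 12 × 3409/22 = 20454/11.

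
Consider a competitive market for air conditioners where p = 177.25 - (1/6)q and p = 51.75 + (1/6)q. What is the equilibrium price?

Set the two price expressions equal: 177.25 - (1/6)q = 51.75 + (1/6)q.
125.5 = (1/3)q, so q* = 376.5.
p* = 177.25 − (1/6)(376.5) = 114.5.

p* = 114.5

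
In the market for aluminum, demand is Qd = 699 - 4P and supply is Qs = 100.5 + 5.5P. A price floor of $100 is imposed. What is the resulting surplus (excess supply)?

Equilibrium price would be P* = 63, so the floor at 100 binds.
At P = 100: Qd = 299, Qs = 650.5.
Surplus = 650.5 − 299 = 351.5.

Surplus = 351.5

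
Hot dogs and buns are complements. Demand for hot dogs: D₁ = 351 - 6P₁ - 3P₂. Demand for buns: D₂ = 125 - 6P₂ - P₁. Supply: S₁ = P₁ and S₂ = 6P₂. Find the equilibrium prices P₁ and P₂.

Market 1: 351 - 6P₁ - 3P₂ = P₁ → 7P₁ + 3P₂ = 351.
Market 2: 12P₂ + P₁ = 125.
Eliminating P₂: 12×(1) − 3×(2) gives 81P₁ = 3837, so P₁ = 1279/27.
Back-substitute into (2): P₂ = (125 − 1×1279/27) / 12 = 524/81.

P₁ = 1279/27, P₂ = 524/81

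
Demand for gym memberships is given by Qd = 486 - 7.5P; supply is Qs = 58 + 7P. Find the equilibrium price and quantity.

Set Qd = Qs: 486 - 7.5P = 58 + 7P.
428 = 14.5P, so P* = 856/29.
Q* = 486 − 7.5(856/29) = 7674/29.

P* = 856/29, Q* = 7674/29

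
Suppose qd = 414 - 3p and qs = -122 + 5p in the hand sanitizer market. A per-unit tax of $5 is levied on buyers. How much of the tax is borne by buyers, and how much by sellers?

Buyers bear $3.125, sellers bear $1.875

Pre-tax equilibrium: p* = 67, q* = 213.
Tax on buyers shifts demand to qd = 414 − 3(p + 5) = 399 - 3p.
399 - 3p = -122 + 5p gives seller price ps = 65.125; buyers pay pb = 65.125 + 5 = 70.125.
New quantity: q = 414 − 3(70.125) = 203.625.
Buyer burden = 70.125 − 67 = 3.125; seller burden = 67 − 65.125 = 1.875.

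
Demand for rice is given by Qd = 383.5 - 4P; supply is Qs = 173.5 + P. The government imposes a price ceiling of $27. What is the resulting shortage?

Equilibrium price would be P* = 42, so the ceiling at 27 binds.
At P = 27: Qd = 383.5 − 4(27) = 275.5, Qs = 173.5 + 1(27) = 200.5.
Shortage = 275.5 − 200.5 = 75.

Shortage = 75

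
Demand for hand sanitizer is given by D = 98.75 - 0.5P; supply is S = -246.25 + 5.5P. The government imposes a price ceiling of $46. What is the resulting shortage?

Shortage = 69

Equilibrium price would be P* = 57.5, so the ceiling at 46 binds.
At P = 46: D = 98.75 − 0.5(46) = 75.75, S = -246.25 + 5.5(46) = 6.75.
Shortage = 75.75 − 6.75 = 69.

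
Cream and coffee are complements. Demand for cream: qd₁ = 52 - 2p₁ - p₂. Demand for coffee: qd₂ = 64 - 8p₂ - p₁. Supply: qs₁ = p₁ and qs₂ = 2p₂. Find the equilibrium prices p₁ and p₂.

Market 1: 52 - 2p₁ - p₂ = p₁ → 3p₁ + p₂ = 52.
Market 2: 10p₂ + p₁ = 64.
Eliminating p₂: 10×(1) − 1×(2) gives 29p₁ = 456, so p₁ = 456/29.
Back-substitute into (2): p₂ = (64 − 1×456/29) / 10 = 140/29.

p₁ = 456/29, p₂ = 140/29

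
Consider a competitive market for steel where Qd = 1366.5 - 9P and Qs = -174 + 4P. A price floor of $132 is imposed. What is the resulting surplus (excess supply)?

Surplus = 175.5

Equilibrium price would be P* = 118.5, so the floor at 132 binds.
At P = 132: Qd = 178.5, Qs = 354.
Surplus = 354 − 178.5 = 175.5.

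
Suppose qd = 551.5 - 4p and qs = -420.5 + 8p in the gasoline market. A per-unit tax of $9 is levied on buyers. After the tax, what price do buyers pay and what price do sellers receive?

Pre-tax equilibrium: p* = 81, q* = 227.5.
Tax on buyers shifts demand to qd = 551.5 − 4(p + 9) = 515.5 - 4p.
515.5 - 4p = -420.5 + 8p gives seller price ps = 78; buyers pay pb = 78 + 9 = 87.
New quantity: q = 551.5 − 4(87) = 203.5.

Buyers pay $87, sellers receive $78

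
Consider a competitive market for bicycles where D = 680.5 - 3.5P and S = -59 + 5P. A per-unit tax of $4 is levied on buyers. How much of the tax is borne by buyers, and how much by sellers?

Buyers bear 40/17, sellers bear 28/17

Pre-tax equilibrium: P* = 87, Q* = 376.
Tax on buyers shifts demand to D = 680.5 − 3.5(P + 4) = 666.5 - 3.5P.
666.5 - 3.5P = -59 + 5P gives seller price Ps = 1451/17; buyers pay Pb = 1451/17 + 4 = 1519/17.
New quantity: Q = 680.5 − 3.5(1519/17) = 6252/17.
Buyer burden = 1519/17 − 87 = 40/17; seller burden = 87 − 1451/17 = 28/17.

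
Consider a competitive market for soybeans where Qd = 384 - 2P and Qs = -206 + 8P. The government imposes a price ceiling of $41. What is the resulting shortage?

Equilibrium price would be P* = 59, so the ceiling at 41 binds.
At P = 41: Qd = 384 − 2(41) = 302, Qs = -206 + 8(41) = 122.
Shortage = 302 − 122 = 180.

Shortage = 180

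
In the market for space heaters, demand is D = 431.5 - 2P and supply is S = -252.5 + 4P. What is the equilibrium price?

P* = 114

Set D = S: 431.5 - 2P = -252.5 + 4P.
684 = 6P, so P* = 114.
Q* = 431.5 − 2(114) = 203.5.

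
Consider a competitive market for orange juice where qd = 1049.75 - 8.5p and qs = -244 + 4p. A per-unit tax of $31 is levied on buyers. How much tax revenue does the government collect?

Pre-tax equilibrium: p* = 103.5, q* = 170.
Tax on buyers shifts demand to qd = 1049.75 − 8.5(p + 31) = 786.25 - 8.5p.
786.25 - 8.5p = -244 + 4p gives seller price ps = 82.42; buyers pay pb = 82.42 + 31 = 113.42.
New quantity: q = 1049.75 − 8.5(113.42) = 85.68.
Revenue = 31 × 85.68 = 2656.08.

Tax revenue = 2656.08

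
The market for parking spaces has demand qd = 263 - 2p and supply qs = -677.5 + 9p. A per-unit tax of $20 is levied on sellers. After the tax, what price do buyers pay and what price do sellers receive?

Buyers pay 2241/22, sellers receive 1801/22

Pre-tax equilibrium: p* = 85.5, q* = 92.
Tax on sellers shifts supply to qs = -677.5 + 9(p − 20) = -857.5 + 9p.
263 - 2p = -857.5 + 9p gives buyer price pb = 2241/22; sellers receive ps = 2241/22 − 20 = 1801/22.
New quantity: q = 263 − 2(2241/22) = 652/11.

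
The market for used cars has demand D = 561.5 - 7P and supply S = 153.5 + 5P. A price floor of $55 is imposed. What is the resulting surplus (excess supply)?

Equilibrium price would be P* = 34, so the floor at 55 binds.
At P = 55: D = 176.5, S = 428.5.
Surplus = 428.5 − 176.5 = 252.

Surplus = 252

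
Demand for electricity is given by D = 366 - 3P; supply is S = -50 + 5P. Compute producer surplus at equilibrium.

Equilibrium: 366 - 3P = -50 + 5P gives P* = 52, Q* = 210.
Supply starts at P = 10 (where S = 0).
PS = ½(52 − 10)(210) = 4410.

Producer surplus = 4410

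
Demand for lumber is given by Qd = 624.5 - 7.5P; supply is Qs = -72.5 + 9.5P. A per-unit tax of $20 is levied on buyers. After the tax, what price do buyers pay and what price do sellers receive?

Buyers pay 887/17, sellers receive 547/17

Pre-tax equilibrium: P* = 41, Q* = 317.
Tax on buyers shifts demand to Qd = 624.5 − 7.5(P + 20) = 474.5 - 7.5P.
474.5 - 7.5P = -72.5 + 9.5P gives seller price Ps = 547/17; buyers pay Pb = 547/17 + 20 = 887/17.
New quantity: Q = 624.5 − 7.5(887/17) = 3964/17.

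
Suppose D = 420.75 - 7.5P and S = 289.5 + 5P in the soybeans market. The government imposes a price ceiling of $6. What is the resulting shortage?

Equilibrium price would be P* = 10.5, so the ceiling at 6 binds.
At P = 6: D = 420.75 − 7.5(6) = 375.75, S = 289.5 + 5(6) = 319.5.
Shortage = 375.75 − 319.5 = 56.25.

Shortage = 56.25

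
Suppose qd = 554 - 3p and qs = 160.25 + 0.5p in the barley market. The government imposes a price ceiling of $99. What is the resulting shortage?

Equilibrium price would be p* = 112.5, so the ceiling at 99 binds.
At p = 99: qd = 554 − 3(99) = 257, qs = 160.25 + 0.5(99) = 209.75.
Shortage = 257 − 209.75 = 47.25.

Shortage = 47.25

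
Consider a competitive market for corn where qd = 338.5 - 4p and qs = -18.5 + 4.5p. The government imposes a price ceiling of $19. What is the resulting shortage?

Equilibrium price would be p* = 42, so the ceiling at 19 binds.
At p = 19: qd = 338.5 − 4(19) = 262.5, qs = -18.5 + 4.5(19) = 67.
Shortage = 262.5 − 67 = 195.5.

Shortage = 195.5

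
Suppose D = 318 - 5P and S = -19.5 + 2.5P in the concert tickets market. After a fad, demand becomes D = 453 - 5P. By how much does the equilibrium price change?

Original equilibrium: P* = 45, Q* = 93.
New equilibrium: 453 - 5P = -19.5 + 2.5P, so 472.5 = 7.5P and P' = 63; Q' = 453 − 5(63) = 138.
Change in price: 63 − 45 = 18.

ΔP = 18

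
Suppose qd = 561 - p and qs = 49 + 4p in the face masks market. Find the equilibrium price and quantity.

Set qd = qs: 561 - p = 49 + 4p.
512 = 5p, so p* = 102.4.
q* = 561 − 1(102.4) = 458.6.

p* = 102.4, q* = 458.6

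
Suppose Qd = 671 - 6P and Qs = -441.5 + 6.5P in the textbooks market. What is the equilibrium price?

Set Qd = Qs: 671 - 6P = -441.5 + 6.5P.
1112.5 = 12.5P, so P* = 89.
Q* = 671 − 6(89) = 137.

P* = 89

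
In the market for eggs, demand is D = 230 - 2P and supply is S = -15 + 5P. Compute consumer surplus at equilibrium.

Consumer surplus = 6400

Equilibrium: 230 - 2P = -15 + 5P gives P* = 35, Q* = 160.
Demand choke price (D = 0): P = 115.
CS = ½(115 − 35)(160) = 6400.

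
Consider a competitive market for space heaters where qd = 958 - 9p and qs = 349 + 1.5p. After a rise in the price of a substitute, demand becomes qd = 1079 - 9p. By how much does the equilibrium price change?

Original equilibrium: p* = 58, q* = 436.
New equilibrium: 1079 - 9p = 349 + 1.5p, so 730 = 10.5p and p' = 1460/21; q' = 1079 − 9(1460/21) = 3173/7.
Change in price: 1460/21 − 58 = 242/21.

Δp = 242/21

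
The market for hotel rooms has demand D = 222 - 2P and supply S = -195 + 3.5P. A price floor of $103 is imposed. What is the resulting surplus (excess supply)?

Surplus = 149.5

Equilibrium price would be P* = 834/11, so the floor at 103 binds.
At P = 103: D = 16, S = 165.5.
Surplus = 165.5 − 16 = 149.5.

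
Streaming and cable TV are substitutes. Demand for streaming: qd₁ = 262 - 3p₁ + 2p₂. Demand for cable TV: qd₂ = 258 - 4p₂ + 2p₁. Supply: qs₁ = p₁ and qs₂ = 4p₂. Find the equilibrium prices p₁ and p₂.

Market 1: 262 - 3p₁ + 2p₂ = p₁ → 4p₁ - 2p₂ = 262.
Market 2: 8p₂ - 2p₁ = 258.
Eliminating p₂: 8×(1) + 2×(2) gives 28p₁ = 2612, so p₁ = 653/7.
Back-substitute into (2): p₂ = (258 + 2×653/7) / 8 = 389/7.

p₁ = 653/7, p₂ = 389/7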